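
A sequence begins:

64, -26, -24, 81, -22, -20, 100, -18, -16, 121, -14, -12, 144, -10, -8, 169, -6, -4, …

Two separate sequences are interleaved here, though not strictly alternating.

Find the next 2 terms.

196, -2

The slot pattern repeats as ABB (period 3), so there are 2 interleaved tracks.
Track A is 64, 81, 100, 121, 144, 169, which is perfect squares starting at 8².
Track B is -26, -24, -22, -20, -18, -16, -14, -12, -10, -8, -6, -4, which is arithmetic, step +2.
The 19th slot belongs to track A; its 7th term is 196.
Position 20 falls in track B as its term 13, giving -2.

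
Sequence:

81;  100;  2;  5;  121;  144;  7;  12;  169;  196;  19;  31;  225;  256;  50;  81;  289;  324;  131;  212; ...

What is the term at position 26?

The slot pattern repeats as AABB (period 4), so there are 2 interleaved tracks.
Stream A = 81, 100, 121, 144, 169, 196, 225, 256, 289, 324: perfect squares starting at 9².
Stream B = 2, 5, 7, 12, 19, 31, 50, 81, 131, 212: each term equals the sum of the previous two.
Position 26 → stream A, term 14 = 484.

484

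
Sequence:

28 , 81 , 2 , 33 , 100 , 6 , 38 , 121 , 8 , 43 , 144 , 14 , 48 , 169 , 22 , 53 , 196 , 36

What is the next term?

The terms cycle through 3 interleaved subsequences.
Track A: 28, 33, 38, 43, 48, 53 — arithmetic, step +5.
Track B: 81, 100, 121, 144, 169, 196 — the squares 9², 10², 11², ….
Track C: 2, 6, 8, 14, 22, 36 — Fibonacci-style (each term is the sum of the two before it).
The 19th slot belongs to track A; its 7th term is 58.

58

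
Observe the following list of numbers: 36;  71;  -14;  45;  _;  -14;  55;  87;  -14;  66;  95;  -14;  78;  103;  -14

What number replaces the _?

Read the sequence 3 terms at a time; column i is its own pattern.
Track A is 36, 45, 55, 66, 78, which is the triangular numbers T_8, T_9, ….
Track B is 71, ?, 87, 95, 103, which is arithmetic with common difference +8.
Track C is -14, -14, -14, -14, -14, which is constant -14.
The gap is track B's term 2; the rule gives 79.

79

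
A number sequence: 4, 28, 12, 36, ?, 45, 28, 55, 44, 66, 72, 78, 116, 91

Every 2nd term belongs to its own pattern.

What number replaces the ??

The terms cycle through 2 interleaved subsequences.
Stream A: 4, 12, ?, 28, 44, 72, 116. Fibonacci-style (each term is the sum of the two before it).
Stream B: 28, 36, 45, 55, 66, 78, 91. The triangular numbers T_7, T_8, ….
Stream A's pattern makes the blank 16.

16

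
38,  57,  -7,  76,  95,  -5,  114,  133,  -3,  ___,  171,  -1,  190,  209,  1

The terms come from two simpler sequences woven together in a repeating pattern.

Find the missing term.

152

Positions follow the repeating pattern AAB; grouping by letter gives 2 tracks.
Subsequence A is 38, 57, 76, 95, 114, 133, ?, 171, 190, 209, which is linear: a_n = 19 + 19·n.
Subsequence B is -7, -5, -3, -1, 1, which is arithmetic with common difference +2.
Filling subsequence A at index 7 by its rule yields 152.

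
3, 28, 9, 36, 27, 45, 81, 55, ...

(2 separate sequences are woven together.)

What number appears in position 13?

2187

Split by position mod 2 into 2 tracks.
Subsequence A = 3, 9, 27, 81: powers of 3.
Subsequence B = 28, 36, 45, 55: triangular numbers starting at T_7.
The 13th slot belongs to subsequence A; its 7th term is 2187.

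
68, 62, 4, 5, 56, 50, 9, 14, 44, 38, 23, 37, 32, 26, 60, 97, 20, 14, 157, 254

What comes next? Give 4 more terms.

Positions follow the repeating pattern AABB; grouping by letter gives 2 tracks.
Stream A = 68, 62, 56, 50, 44, 38, 32, 26, 20, 14: linear: a_n = 74 − 6·n.
Stream B = 4, 5, 9, 14, 23, 37, 60, 97, 157, 254: each term equals the sum of the previous two.
Position 21 falls in stream A as its term 11, giving 8.
Term 22 comes from stream A (its 12th entry): 2.
Term 23 comes from stream B (its 11th entry): 411.
Position 24 → stream B, term 12 = 665.

8, 2, 411, 665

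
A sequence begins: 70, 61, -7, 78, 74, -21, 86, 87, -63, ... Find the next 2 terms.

Split by position mod 3: positions 1, 4, 7, … form one track, and each other residue class forms its own.
Track A is 70, 78, 86, which is linear: a_n = 62 + 8·n.
Track B is 61, 74, 87, which is linear: a_n = 48 + 13·n.
Track C is -7, -21, -63, which is multiplying by 3 each time.
Term 10 comes from track A (its 4th entry): 94.
Position 11 → track B, term 4 = 100.

94, 100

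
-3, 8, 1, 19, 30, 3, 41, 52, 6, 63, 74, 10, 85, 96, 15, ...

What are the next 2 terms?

107, 118

Positions follow the repeating pattern AAB; grouping by letter gives 2 tracks.
Stream A: -3, 8, 19, 30, 41, 52, 63, 74, 85, 96 — arithmetic, step +11.
Stream B: 1, 3, 6, 10, 15 — the triangular numbers T_1, T_2, ….
Term 16 comes from stream A (its 11th entry): 107.
The 17th slot belongs to stream A; its 12th term is 118.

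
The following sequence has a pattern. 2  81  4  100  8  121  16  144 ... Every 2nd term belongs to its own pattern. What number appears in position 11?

The terms cycle through 2 interleaved subsequences.
Stream A = 2, 4, 8, 16: multiplying by 2 each time.
Stream B = 81, 100, 121, 144: the squares 9², 10², 11², ….
Term 11 comes from stream A (its 6th entry): 64.

64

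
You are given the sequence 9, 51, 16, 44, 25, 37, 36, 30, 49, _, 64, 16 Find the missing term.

Taking every 2nd term gives 2 separate tracks.
Subsequence A: 9, 16, 25, 36, 49, 64. Perfect squares starting at 3².
Subsequence B: 51, 44, 37, 30, ?, 16. Arithmetic with common difference −7.
Subsequence B's pattern makes the blank 23.

23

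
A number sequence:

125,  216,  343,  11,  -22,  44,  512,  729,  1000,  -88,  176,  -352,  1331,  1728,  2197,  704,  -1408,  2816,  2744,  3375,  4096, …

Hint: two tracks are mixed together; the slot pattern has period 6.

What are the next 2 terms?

Reading positions in blocks of 6 reveals the pattern AAABBB — 2 tracks woven together.
Track A is 125, 216, 343, 512, 729, 1000, 1331, 1728, 2197, 2744, 3375, 4096, which is the cubes 5³, 6³, 7³, ….
Track B is 11, -22, 44, -88, 176, -352, 704, -1408, 2816, which is multiplying by -2 each time.
Term 22 comes from track B (its 10th entry): -5632.
Position 23 falls in track B as its term 11, giving 11264.

-5632, 11264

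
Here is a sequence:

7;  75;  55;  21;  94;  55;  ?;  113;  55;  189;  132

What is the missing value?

The terms cycle through 3 interleaved subsequences.
Subsequence A: 7, 21, ?, 189 (a geometric progression (common ratio 3)).
Subsequence B: 75, 94, 113, 132 (linear: a_n = 56 + 19·n).
Subsequence C: 55, 55, 55 (the constant sequence 55).
The gap is subsequence A's term 3; the rule gives 63.

63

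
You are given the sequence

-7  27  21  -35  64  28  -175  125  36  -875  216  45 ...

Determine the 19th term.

Taking every 3rd term gives 3 separate tracks.
Stream A is -7, -35, -175, -875, which is multiplying by 5 each time.
Stream B is 27, 64, 125, 216, which is consecutive cubes n³ from n = 3.
Stream C is 21, 28, 36, 45, which is triangular numbers starting at T_6.
The 19th slot belongs to stream A; its 7th term is -109375.

-109375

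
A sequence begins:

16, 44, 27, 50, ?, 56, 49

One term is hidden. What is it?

Split by position mod 2 into 2 tracks.
Stream A: 16, 27, ?, 49 (arithmetic, step +11).
Stream B: 44, 50, 56 (arithmetic with common difference +6).
So the missing entry in stream A is 38.

38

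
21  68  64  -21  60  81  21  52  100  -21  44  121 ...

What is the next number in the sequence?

Split by position mod 3: positions 1, 4, 7, … form one track, and each other residue class forms its own.
Track A: 21, -21, 21, -21. The oscillation 21·(−1)^(n+1).
Track B: 68, 60, 52, 44. Linear: a_n = 76 − 8·n.
Track C: 64, 81, 100, 121. Consecutive squares n² from n = 8.
The 13th slot belongs to track A; its 5th term is 21.

21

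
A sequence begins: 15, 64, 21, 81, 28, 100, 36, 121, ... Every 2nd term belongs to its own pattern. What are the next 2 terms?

45, 144

Split by position mod 2 into 2 tracks.
Track A = 15, 21, 28, 36: triangular numbers starting at T_5.
Track B = 64, 81, 100, 121: the squares 8², 9², 10², ….
Position 9 → track A, term 5 = 45.
Position 10 → track B, term 5 = 144.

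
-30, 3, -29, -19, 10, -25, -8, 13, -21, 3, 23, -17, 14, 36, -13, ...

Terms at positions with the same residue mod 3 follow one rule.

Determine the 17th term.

Split by position mod 3 into 3 tracks.
Subsequence A = -30, -19, -8, 3, 14: arithmetic with common difference +11.
Subsequence B = 3, 10, 13, 23, 36: a Fibonacci-like recurrence a_n = a_{n-1} + a_{n-2}.
Subsequence C = -29, -25, -21, -17, -13: arithmetic with common difference +4.
The 17th slot belongs to subsequence B; its 6th term is 59.

59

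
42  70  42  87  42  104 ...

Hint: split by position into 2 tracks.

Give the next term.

The terms cycle through 2 interleaved subsequences.
Track A: 42, 42, 42. The constant sequence 42.
Track B: 70, 87, 104. Arithmetic with common difference +17.
Position 7 → track A, term 4 = 42.

42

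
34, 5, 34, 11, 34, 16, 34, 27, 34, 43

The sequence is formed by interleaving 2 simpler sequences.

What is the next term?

Taking every 2nd term gives 2 separate tracks.
Subsequence A: 34, 34, 34, 34, 34 (the constant sequence 34).
Subsequence B: 5, 11, 16, 27, 43 (a Fibonacci-like recurrence a_n = a_{n-1} + a_{n-2}).
Term 11 comes from subsequence A (its 6th entry): 34.

34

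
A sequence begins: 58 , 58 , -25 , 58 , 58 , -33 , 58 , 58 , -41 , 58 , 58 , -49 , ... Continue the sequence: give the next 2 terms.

Reading positions in blocks of 3 reveals the pattern AAB — 2 tracks woven together.
Track A: 58, 58, 58, 58, 58, 58, 58, 58. Constant 58.
Track B: -25, -33, -41, -49. Linear: a_n = -17 − 8·n.
Position 13 falls in track A as its term 9, giving 58.
Term 14 comes from track A (its 10th entry): 58.

58, 58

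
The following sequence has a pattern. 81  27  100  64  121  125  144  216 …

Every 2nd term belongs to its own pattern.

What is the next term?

Split by position mod 2 into 2 tracks.
Subsequence A: 81, 100, 121, 144 — consecutive squares n² from n = 9.
Subsequence B: 27, 64, 125, 216 — perfect cubes starting at 3³.
Position 9 falls in subsequence A as its term 5, giving 169.

169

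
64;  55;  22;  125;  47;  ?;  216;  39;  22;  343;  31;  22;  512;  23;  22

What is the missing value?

22

Split by position mod 3: positions 1, 4, 7, … form one track, and each other residue class forms its own.
Subsequence A = 64, 125, 216, 343, 512: perfect cubes starting at 4³.
Subsequence B = 55, 47, 39, 31, 23: subtracting 8 each time.
Subsequence C = 22, ?, 22, 22, 22: the constant sequence 22.
The gap is subsequence C's term 2; the rule gives 22.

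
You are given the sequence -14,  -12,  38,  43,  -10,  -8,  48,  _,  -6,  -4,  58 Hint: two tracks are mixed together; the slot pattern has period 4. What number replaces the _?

53

Reading positions in blocks of 4 reveals the pattern AABB — 2 tracks woven together.
Track A: -14, -12, -10, -8, -6, -4. Adding 2 each time.
Track B: 38, 43, 48, ?, 58. Linear: a_n = 33 + 5·n.
Track B's pattern makes the blank 53.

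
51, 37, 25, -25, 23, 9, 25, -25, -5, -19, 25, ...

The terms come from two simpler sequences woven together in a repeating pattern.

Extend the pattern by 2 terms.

-25, -33

Reading positions in blocks of 4 reveals the pattern AABB — 2 tracks woven together.
Track A = 51, 37, 23, 9, -5, -19: arithmetic, step −14.
Track B = 25, -25, 25, -25, 25: alternating ±25.
The 12th slot belongs to track B; its 6th term is -25.
Position 13 falls in track A as its term 7, giving -33.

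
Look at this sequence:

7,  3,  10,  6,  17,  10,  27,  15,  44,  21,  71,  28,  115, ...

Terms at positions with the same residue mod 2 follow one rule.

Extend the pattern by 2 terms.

36, 186

The terms cycle through 2 interleaved subsequences.
Stream A: 7, 10, 17, 27, 44, 71, 115. Each term equals the sum of the previous two.
Stream B: 3, 6, 10, 15, 21, 28. Triangular numbers starting at T_2.
Term 14 comes from stream B (its 7th entry): 36.
Position 15 falls in stream A as its term 8, giving 186.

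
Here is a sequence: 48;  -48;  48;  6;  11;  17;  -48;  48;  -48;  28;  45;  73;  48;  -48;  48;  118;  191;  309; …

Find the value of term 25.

48

Reading positions in blocks of 6 reveals the pattern AAABBB — 2 tracks woven together.
Stream A: 48, -48, 48, -48, 48, -48, 48, -48, 48 (oscillating between 48 and -48).
Stream B: 6, 11, 17, 28, 45, 73, 118, 191, 309 (a Fibonacci-like recurrence a_n = a_{n-1} + a_{n-2}).
Position 25 falls in stream A as its term 13, giving 48.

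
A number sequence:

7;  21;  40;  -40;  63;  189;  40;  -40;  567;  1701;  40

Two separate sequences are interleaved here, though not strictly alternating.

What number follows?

Reading positions in blocks of 4 reveals the pattern AABB — 2 tracks woven together.
Subsequence A: 7, 21, 63, 189, 567, 1701 — a geometric progression (common ratio 3).
Subsequence B: 40, -40, 40, -40, 40 — alternating ±40.
The 12th slot belongs to subsequence B; its 6th term is -40.

-40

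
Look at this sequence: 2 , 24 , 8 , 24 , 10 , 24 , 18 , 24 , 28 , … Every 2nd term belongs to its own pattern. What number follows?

The terms cycle through 2 interleaved subsequences.
Subsequence A is 2, 8, 10, 18, 28, which is Fibonacci-style (each term is the sum of the two before it).
Subsequence B is 24, 24, 24, 24, which is always 24.
Position 10 falls in subsequence B as its term 5, giving 24.

24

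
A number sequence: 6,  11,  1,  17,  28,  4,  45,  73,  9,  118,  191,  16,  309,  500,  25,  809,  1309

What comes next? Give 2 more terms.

36, 2118

Reading positions in blocks of 3 reveals the pattern AAB — 2 tracks woven together.
Stream A is 6, 11, 17, 28, 45, 73, 118, 191, 309, 500, 809, 1309, which is each term equals the sum of the previous two.
Stream B is 1, 4, 9, 16, 25, which is perfect squares starting at 1².
The 18th slot belongs to stream B; its 6th term is 36.
Position 19 → stream A, term 13 = 2118.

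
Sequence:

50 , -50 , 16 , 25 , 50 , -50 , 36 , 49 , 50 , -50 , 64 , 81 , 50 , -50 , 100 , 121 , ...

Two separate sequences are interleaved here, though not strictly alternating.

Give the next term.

50

Reading positions in blocks of 4 reveals the pattern AABB — 2 tracks woven together.
Subsequence A: 50, -50, 50, -50, 50, -50, 50, -50. Oscillating between 50 and -50.
Subsequence B: 16, 25, 36, 49, 64, 81, 100, 121. The squares 4², 5², 6², ….
Position 17 → subsequence A, term 9 = 50.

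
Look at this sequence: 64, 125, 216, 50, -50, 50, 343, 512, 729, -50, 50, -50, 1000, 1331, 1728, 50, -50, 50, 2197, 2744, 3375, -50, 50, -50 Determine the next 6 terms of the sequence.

4096, 4913, 5832, 50, -50, 50

Reading positions in blocks of 6 reveals the pattern AAABBB — 2 tracks woven together.
Stream A = 64, 125, 216, 343, 512, 729, 1000, 1331, 1728, 2197, 2744, 3375: perfect cubes starting at 4³.
Stream B = 50, -50, 50, -50, 50, -50, 50, -50, 50, -50, 50, -50: alternating ±50.
Position 25 falls in stream A as its term 13, giving 4096.
Position 26 → stream A, term 14 = 4913.
Term 27 comes from stream A (its 15th entry): 5832.
The 28th slot belongs to stream B; its 13th term is 50.
The 29th slot belongs to stream B; its 14th term is -50.
The 30th slot belongs to stream B; its 15th term is 50.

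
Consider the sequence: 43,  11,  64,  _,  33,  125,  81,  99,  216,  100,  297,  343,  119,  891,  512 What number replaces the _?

Read the sequence 3 terms at a time; column i is its own pattern.
Track A is 43, ?, 81, 100, 119, which is adding 19 each time.
Track B is 11, 33, 99, 297, 891, which is a geometric progression (common ratio 3).
Track C is 64, 125, 216, 343, 512, which is consecutive cubes n³ from n = 4.
Track A's pattern makes the blank 62.

62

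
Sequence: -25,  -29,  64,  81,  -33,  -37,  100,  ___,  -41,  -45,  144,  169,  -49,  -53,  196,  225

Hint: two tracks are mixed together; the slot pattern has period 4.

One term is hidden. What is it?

Positions follow the repeating pattern AABB; grouping by letter gives 2 tracks.
Track A is -25, -29, -33, -37, -41, -45, -49, -53, which is subtracting 4 each time.
Track B is 64, 81, 100, ?, 144, 169, 196, 225, which is consecutive squares n² from n = 8.
Filling track B at index 4 by its rule yields 121.

121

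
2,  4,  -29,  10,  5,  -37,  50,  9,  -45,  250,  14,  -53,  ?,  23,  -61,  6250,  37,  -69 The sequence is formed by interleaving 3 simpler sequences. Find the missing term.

1250

Split by position mod 3: positions 1, 4, 7, … form one track, and each other residue class forms its own.
Track A = 2, 10, 50, 250, ?, 6250: multiplying by 5 each time.
Track B = 4, 5, 9, 14, 23, 37: a Fibonacci-like recurrence a_n = a_{n-1} + a_{n-2}.
Track C = -29, -37, -45, -53, -61, -69: subtracting 8 each time.
Track A's pattern makes the blank 1250.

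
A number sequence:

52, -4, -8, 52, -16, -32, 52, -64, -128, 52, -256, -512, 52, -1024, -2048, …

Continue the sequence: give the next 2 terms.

52, -4096

Reading positions in blocks of 3 reveals the pattern ABB — 2 tracks woven together.
Track A: 52, 52, 52, 52, 52 (always 52).
Track B: -4, -8, -16, -32, -64, -128, -256, -512, -1024, -2048 (geometric with ratio 2).
Term 16 comes from track A (its 6th entry): 52.
Position 17 falls in track B as its term 11, giving -4096.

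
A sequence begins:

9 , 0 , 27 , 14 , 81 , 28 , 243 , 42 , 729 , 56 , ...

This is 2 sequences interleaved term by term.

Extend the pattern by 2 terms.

2187, 70

The terms cycle through 2 interleaved subsequences.
Subsequence A: 9, 27, 81, 243, 729. Powers 3^2, 3^3, 3^4, ….
Subsequence B: 0, 14, 28, 42, 56. Arithmetic with common difference +14.
Position 11 → subsequence A, term 6 = 2187.
Position 12 falls in subsequence B as its term 6, giving 70.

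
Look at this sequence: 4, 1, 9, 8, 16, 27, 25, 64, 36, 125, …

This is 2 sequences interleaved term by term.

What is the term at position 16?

512

Split by position mod 2 into 2 tracks.
Track A is 4, 9, 16, 25, 36, which is perfect squares starting at 2².
Track B is 1, 8, 27, 64, 125, which is consecutive cubes n³ from n = 1.
The 16th slot belongs to track B; its 8th term is 512.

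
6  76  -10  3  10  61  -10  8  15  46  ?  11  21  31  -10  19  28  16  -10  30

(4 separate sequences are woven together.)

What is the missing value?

The terms cycle through 4 interleaved subsequences.
Track A: 6, 10, 15, 21, 28 (triangular numbers n(n+1)/2 for n = 3, 4, …).
Track B: 76, 61, 46, 31, 16 (linear: a_n = 91 − 15·n).
Track C: -10, -10, ?, -10, -10 (constant -10).
Track D: 3, 8, 11, 19, 30 (Fibonacci-style (each term is the sum of the two before it)).
The gap is track C's term 3; the rule gives -10.

-10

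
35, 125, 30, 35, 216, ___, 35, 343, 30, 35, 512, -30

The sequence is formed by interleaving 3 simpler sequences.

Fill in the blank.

Split by position mod 3: positions 1, 4, 7, … form one track, and each other residue class forms its own.
Stream A is 35, 35, 35, 35, which is always 35.
Stream B is 125, 216, 343, 512, which is perfect cubes starting at 5³.
Stream C is 30, ?, 30, -30, which is the oscillation 30·(−1)^(n+1).
The gap is stream C's term 2; the rule gives -30.

-30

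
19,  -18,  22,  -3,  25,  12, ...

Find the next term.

Odd-indexed and even-indexed terms follow separate rules.
Stream A = 19, 22, 25: linear: a_n = 16 + 3·n.
Stream B = -18, -3, 12: adding 15 each time.
The 7th slot belongs to stream A; its 4th term is 28.

28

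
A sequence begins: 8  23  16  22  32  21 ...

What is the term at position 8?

Positions 1, 3, 5, … form one subsequence and positions 2, 4, 6, … form another.
Track A: 8, 16, 32 — powers 2^3, 2^4, 2^5, ….
Track B: 23, 22, 21 — arithmetic, step −1.
Term 8 comes from track B (its 4th entry): 20.

20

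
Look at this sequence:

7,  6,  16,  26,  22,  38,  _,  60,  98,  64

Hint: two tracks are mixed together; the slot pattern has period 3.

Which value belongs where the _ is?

Positions follow the repeating pattern ABB; grouping by letter gives 2 tracks.
Subsequence A: 7, 26, ?, 64 — arithmetic with common difference +19.
Subsequence B: 6, 16, 22, 38, 60, 98 — a Fibonacci-like recurrence a_n = a_{n-1} + a_{n-2}.
So the missing entry in subsequence A is 45.

45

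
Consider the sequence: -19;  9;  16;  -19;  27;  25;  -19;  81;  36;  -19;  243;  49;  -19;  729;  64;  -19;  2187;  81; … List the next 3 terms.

Taking every 3rd term gives 3 separate tracks.
Stream A = -19, -19, -19, -19, -19, -19: constant -19.
Stream B = 9, 27, 81, 243, 729, 2187: powers 3^2, 3^3, 3^4, ….
Stream C = 16, 25, 36, 49, 64, 81: the squares 4², 5², 6², ….
Term 19 comes from stream A (its 7th entry): -19.
The 20th slot belongs to stream B; its 7th term is 6561.
The 21st slot belongs to stream C; its 7th term is 100.

-19, 6561, 100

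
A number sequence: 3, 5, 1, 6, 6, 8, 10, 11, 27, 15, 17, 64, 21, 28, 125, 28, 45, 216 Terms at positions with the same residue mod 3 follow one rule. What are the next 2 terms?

36, 73

Taking every 3rd term gives 3 separate tracks.
Track A is 3, 6, 10, 15, 21, 28, which is triangular numbers n(n+1)/2 for n = 2, 3, ….
Track B is 5, 6, 11, 17, 28, 45, which is a Fibonacci-like recurrence a_n = a_{n-1} + a_{n-2}.
Track C is 1, 8, 27, 64, 125, 216, which is perfect cubes starting at 1³.
Position 19 → track A, term 7 = 36.
Term 20 comes from track B (its 7th entry): 73.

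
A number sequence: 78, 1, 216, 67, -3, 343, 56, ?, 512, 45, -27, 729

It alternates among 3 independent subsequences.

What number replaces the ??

9

Read the sequence 3 terms at a time; column i is its own pattern.
Track A: 78, 67, 56, 45 (subtracting 11 each time).
Track B: 1, -3, ?, -27 (a geometric progression (common ratio -3)).
Track C: 216, 343, 512, 729 (perfect cubes starting at 6³).
Track B's pattern makes the blank 9.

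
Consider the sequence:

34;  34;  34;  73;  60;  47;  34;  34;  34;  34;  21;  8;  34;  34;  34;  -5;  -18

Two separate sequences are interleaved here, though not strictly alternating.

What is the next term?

Reading positions in blocks of 6 reveals the pattern AAABBB — 2 tracks woven together.
Subsequence A: 34, 34, 34, 34, 34, 34, 34, 34, 34 (always 34).
Subsequence B: 73, 60, 47, 34, 21, 8, -5, -18 (linear: a_n = 86 − 13·n).
Term 18 comes from subsequence B (its 9th entry): -31.

-31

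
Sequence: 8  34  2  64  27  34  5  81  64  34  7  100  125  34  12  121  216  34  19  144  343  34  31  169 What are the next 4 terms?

512, 34, 50, 196

The terms cycle through 4 interleaved subsequences.
Track A: 8, 27, 64, 125, 216, 343 — the cubes 2³, 3³, 4³, ….
Track B: 34, 34, 34, 34, 34, 34 — the constant sequence 34.
Track C: 2, 5, 7, 12, 19, 31 — Fibonacci-style (each term is the sum of the two before it).
Track D: 64, 81, 100, 121, 144, 169 — the squares 8², 9², 10², ….
Term 25 comes from track A (its 7th entry): 512.
Position 26 falls in track B as its term 7, giving 34.
The 27th slot belongs to track C; its 7th term is 50.
Position 28 falls in track D as its term 7, giving 196.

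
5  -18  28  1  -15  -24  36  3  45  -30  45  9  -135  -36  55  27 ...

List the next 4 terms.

The terms cycle through 4 interleaved subsequences.
Track A: 5, -15, 45, -135 (a geometric progression (common ratio -3)).
Track B: -18, -24, -30, -36 (subtracting 6 each time).
Track C: 28, 36, 45, 55 (the triangular numbers T_7, T_8, …).
Track D: 1, 3, 9, 27 (successive powers of 3).
The 17th slot belongs to track A; its 5th term is 405.
Position 18 → track B, term 5 = -42.
Position 19 falls in track C as its term 5, giving 66.
Position 20 → track D, term 5 = 81.

405, -42, 66, 81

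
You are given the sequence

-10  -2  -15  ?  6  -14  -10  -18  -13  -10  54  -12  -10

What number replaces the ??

-10

Taking every 3rd term gives 3 separate tracks.
Stream A = -10, ?, -10, -10, -10: the constant sequence -10.
Stream B = -2, 6, -18, 54: geometric, ×-3 each step.
Stream C = -15, -14, -13, -12: arithmetic with common difference +1.
Filling stream A at index 2 by its rule yields -10.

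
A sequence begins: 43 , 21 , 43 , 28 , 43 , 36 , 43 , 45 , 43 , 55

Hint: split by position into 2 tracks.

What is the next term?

The terms cycle through 2 interleaved subsequences.
Track A: 43, 43, 43, 43, 43 (always 43).
Track B: 21, 28, 36, 45, 55 (the triangular numbers T_6, T_7, …).
Position 11 → track A, term 6 = 43.

43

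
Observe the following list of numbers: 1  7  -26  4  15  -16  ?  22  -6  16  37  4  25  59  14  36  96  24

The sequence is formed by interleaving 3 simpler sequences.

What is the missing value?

9

Split by position mod 3: positions 1, 4, 7, … form one track, and each other residue class forms its own.
Track A is 1, 4, ?, 16, 25, 36, which is consecutive squares n² from n = 1.
Track B is 7, 15, 22, 37, 59, 96, which is a Fibonacci-like recurrence a_n = a_{n-1} + a_{n-2}.
Track C is -26, -16, -6, 4, 14, 24, which is arithmetic, step +10.
The gap is track A's term 3; the rule gives 9.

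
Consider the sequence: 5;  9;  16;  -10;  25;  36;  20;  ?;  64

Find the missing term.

49

Reading positions in blocks of 3 reveals the pattern ABB — 2 tracks woven together.
Track A: 5, -10, 20 (geometric, ×-2 each step).
Track B: 9, 16, 25, 36, ?, 64 (the squares 3², 4², 5², …).
The gap is track B's term 5; the rule gives 49.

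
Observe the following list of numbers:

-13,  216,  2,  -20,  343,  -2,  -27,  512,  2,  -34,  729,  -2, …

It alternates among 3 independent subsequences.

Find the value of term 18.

Taking every 3rd term gives 3 separate tracks.
Subsequence A = -13, -20, -27, -34: arithmetic, step −7.
Subsequence B = 216, 343, 512, 729: perfect cubes starting at 6³.
Subsequence C = 2, -2, 2, -2: alternating ±2.
Position 18 falls in subsequence C as its term 6, giving -2.

-2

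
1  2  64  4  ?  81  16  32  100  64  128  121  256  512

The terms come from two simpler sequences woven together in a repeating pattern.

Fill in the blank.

The slot pattern repeats as AAB (period 3), so there are 2 interleaved tracks.
Subsequence A = 1, 2, 4, ?, 16, 32, 64, 128, 256, 512: geometric with ratio 2.
Subsequence B = 64, 81, 100, 121: the squares 8², 9², 10², ….
Filling subsequence A at index 4 by its rule yields 8.

8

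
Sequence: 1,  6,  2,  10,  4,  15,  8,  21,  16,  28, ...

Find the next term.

Taking every 2nd term gives 2 separate tracks.
Track A: 1, 2, 4, 8, 16. Geometric, ×2 each step.
Track B: 6, 10, 15, 21, 28. The triangular numbers T_3, T_4, ….
Position 11 → track A, term 6 = 32.

32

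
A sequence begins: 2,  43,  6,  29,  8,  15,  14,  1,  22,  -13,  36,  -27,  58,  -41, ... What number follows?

94

Positions 1, 3, 5, … form one subsequence and positions 2, 4, 6, … form another.
Track A is 2, 6, 8, 14, 22, 36, 58, which is Fibonacci-style (each term is the sum of the two before it).
Track B is 43, 29, 15, 1, -13, -27, -41, which is linear: a_n = 57 − 14·n.
The 15th slot belongs to track A; its 8th term is 94.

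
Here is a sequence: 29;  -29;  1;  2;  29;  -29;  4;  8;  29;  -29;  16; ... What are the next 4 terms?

Reading positions in blocks of 4 reveals the pattern AABB — 2 tracks woven together.
Stream A = 29, -29, 29, -29, 29, -29: the oscillation 29·(−1)^(n+1).
Stream B = 1, 2, 4, 8, 16: powers of 2.
Position 12 falls in stream B as its term 6, giving 32.
Position 13 falls in stream A as its term 7, giving 29.
The 14th slot belongs to stream A; its 8th term is -29.
The 15th slot belongs to stream B; its 7th term is 64.

32, 29, -29, 64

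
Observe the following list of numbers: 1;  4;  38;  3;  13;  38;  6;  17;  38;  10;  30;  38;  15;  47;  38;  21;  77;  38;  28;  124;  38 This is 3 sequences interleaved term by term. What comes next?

36

The terms cycle through 3 interleaved subsequences.
Stream A is 1, 3, 6, 10, 15, 21, 28, which is triangular numbers starting at T_1.
Stream B is 4, 13, 17, 30, 47, 77, 124, which is a Fibonacci-like recurrence a_n = a_{n-1} + a_{n-2}.
Stream C is 38, 38, 38, 38, 38, 38, 38, which is the constant sequence 38.
Term 22 comes from stream A (its 8th entry): 36.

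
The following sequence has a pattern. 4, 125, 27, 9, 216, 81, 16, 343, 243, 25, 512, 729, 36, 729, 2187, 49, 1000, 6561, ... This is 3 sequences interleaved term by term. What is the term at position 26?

2197

The terms cycle through 3 interleaved subsequences.
Stream A = 4, 9, 16, 25, 36, 49: consecutive squares n² from n = 2.
Stream B = 125, 216, 343, 512, 729, 1000: the cubes 5³, 6³, 7³, ….
Stream C = 27, 81, 243, 729, 2187, 6561: successive powers of 3.
Position 26 → stream B, term 9 = 2197.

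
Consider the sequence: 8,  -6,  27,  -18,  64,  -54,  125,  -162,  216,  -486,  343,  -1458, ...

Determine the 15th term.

Positions 1, 3, 5, … form one subsequence and positions 2, 4, 6, … form another.
Track A: 8, 27, 64, 125, 216, 343 (perfect cubes starting at 2³).
Track B: -6, -18, -54, -162, -486, -1458 (geometric, ×3 each step).
Position 15 → track A, term 8 = 729.

729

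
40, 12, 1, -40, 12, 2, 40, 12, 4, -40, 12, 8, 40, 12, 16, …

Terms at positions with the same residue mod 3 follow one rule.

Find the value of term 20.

12

The terms cycle through 3 interleaved subsequences.
Track A = 40, -40, 40, -40, 40: the oscillation 40·(−1)^(n+1).
Track B = 12, 12, 12, 12, 12: always 12.
Track C = 1, 2, 4, 8, 16: geometric with ratio 2.
Position 20 → track B, term 7 = 12.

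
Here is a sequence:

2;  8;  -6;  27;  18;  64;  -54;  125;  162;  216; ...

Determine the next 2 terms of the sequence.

-486, 343

Odd-indexed and even-indexed terms follow separate rules.
Stream A is 2, -6, 18, -54, 162, which is geometric with ratio -3.
Stream B is 8, 27, 64, 125, 216, which is perfect cubes starting at 2³.
The 11th slot belongs to stream A; its 6th term is -486.
The 12th slot belongs to stream B; its 6th term is 343.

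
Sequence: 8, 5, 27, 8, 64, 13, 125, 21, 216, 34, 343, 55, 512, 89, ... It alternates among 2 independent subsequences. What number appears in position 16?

144

Taking every 2nd term gives 2 separate tracks.
Subsequence A = 8, 27, 64, 125, 216, 343, 512: consecutive cubes n³ from n = 2.
Subsequence B = 5, 8, 13, 21, 34, 55, 89: Fibonacci-style (each term is the sum of the two before it).
Position 16 falls in subsequence B as its term 8, giving 144.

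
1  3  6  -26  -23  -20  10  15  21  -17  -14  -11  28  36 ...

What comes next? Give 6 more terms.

The slot pattern repeats as AAABBB (period 6), so there are 2 interleaved tracks.
Subsequence A: 1, 3, 6, 10, 15, 21, 28, 36. Triangular numbers starting at T_1.
Subsequence B: -26, -23, -20, -17, -14, -11. Arithmetic with common difference +3.
Term 15 comes from subsequence A (its 9th entry): 45.
Term 16 comes from subsequence B (its 7th entry): -8.
Position 17 falls in subsequence B as its term 8, giving -5.
Position 18 falls in subsequence B as its term 9, giving -2.
Position 19 falls in subsequence A as its term 10, giving 55.
Position 20 falls in subsequence A as its term 11, giving 66.

45, -8, -5, -2, 55, 66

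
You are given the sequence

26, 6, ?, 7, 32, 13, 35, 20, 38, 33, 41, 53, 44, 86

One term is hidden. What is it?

Taking every 2nd term gives 2 separate tracks.
Track A = 26, ?, 32, 35, 38, 41, 44: adding 3 each time.
Track B = 6, 7, 13, 20, 33, 53, 86: a Fibonacci-like recurrence a_n = a_{n-1} + a_{n-2}.
Filling track A at index 2 by its rule yields 29.

29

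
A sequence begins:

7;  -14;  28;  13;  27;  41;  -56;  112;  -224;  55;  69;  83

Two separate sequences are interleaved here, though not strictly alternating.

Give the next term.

448

Positions follow the repeating pattern AAABBB; grouping by letter gives 2 tracks.
Stream A: 7, -14, 28, -56, 112, -224 — geometric, ×-2 each step.
Stream B: 13, 27, 41, 55, 69, 83 — linear: a_n = -1 + 14·n.
The 13th slot belongs to stream A; its 7th term is 448.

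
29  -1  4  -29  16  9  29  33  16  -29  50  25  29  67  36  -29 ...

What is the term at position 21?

64

The terms cycle through 3 interleaved subsequences.
Subsequence A is 29, -29, 29, -29, 29, -29, which is the oscillation 29·(−1)^(n+1).
Subsequence B is -1, 16, 33, 50, 67, which is arithmetic with common difference +17.
Subsequence C is 4, 9, 16, 25, 36, which is the squares 2², 3², 4², ….
Position 21 falls in subsequence C as its term 7, giving 64.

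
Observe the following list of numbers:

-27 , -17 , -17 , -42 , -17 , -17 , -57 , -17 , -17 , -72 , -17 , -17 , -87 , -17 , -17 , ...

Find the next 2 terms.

-102, -17

Reading positions in blocks of 3 reveals the pattern ABB — 2 tracks woven together.
Stream A: -27, -42, -57, -72, -87 — subtracting 15 each time.
Stream B: -17, -17, -17, -17, -17, -17, -17, -17, -17, -17 — constant -17.
The 16th slot belongs to stream A; its 6th term is -102.
Position 17 falls in stream B as its term 11, giving -17.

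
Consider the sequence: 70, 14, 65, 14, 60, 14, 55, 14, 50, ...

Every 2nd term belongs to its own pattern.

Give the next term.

14

The terms cycle through 2 interleaved subsequences.
Track A: 70, 65, 60, 55, 50. Linear: a_n = 75 − 5·n.
Track B: 14, 14, 14, 14. Constant 14.
Position 10 → track B, term 5 = 14.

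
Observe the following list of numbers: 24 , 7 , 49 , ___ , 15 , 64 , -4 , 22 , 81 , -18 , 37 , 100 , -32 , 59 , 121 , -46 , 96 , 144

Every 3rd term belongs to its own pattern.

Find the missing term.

10

The terms cycle through 3 interleaved subsequences.
Track A = 24, ?, -4, -18, -32, -46: subtracting 14 each time.
Track B = 7, 15, 22, 37, 59, 96: Fibonacci-style (each term is the sum of the two before it).
Track C = 49, 64, 81, 100, 121, 144: consecutive squares n² from n = 7.
So the missing entry in track A is 10.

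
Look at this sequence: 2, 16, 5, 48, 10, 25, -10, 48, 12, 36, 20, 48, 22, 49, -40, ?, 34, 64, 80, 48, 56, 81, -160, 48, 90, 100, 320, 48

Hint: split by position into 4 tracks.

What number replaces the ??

48

Taking every 4th term gives 4 separate tracks.
Track A: 2, 10, 12, 22, 34, 56, 90 (each term equals the sum of the previous two).
Track B: 16, 25, 36, 49, 64, 81, 100 (perfect squares starting at 4²).
Track C: 5, -10, 20, -40, 80, -160, 320 (geometric with ratio -2).
Track D: 48, 48, 48, ?, 48, 48, 48 (constant 48).
Track D's pattern makes the blank 48.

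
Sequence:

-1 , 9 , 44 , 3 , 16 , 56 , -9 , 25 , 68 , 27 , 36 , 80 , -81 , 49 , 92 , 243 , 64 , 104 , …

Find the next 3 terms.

The terms cycle through 3 interleaved subsequences.
Stream A = -1, 3, -9, 27, -81, 243: geometric with ratio -3.
Stream B = 9, 16, 25, 36, 49, 64: the squares 3², 4², 5², ….
Stream C = 44, 56, 68, 80, 92, 104: linear: a_n = 32 + 12·n.
Position 19 → stream A, term 7 = -729.
Position 20 falls in stream B as its term 7, giving 81.
The 21st slot belongs to stream C; its 7th term is 116.

-729, 81, 116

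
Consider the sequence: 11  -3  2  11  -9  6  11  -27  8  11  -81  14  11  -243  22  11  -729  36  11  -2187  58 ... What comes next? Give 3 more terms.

Split by position mod 3: positions 1, 4, 7, … form one track, and each other residue class forms its own.
Track A: 11, 11, 11, 11, 11, 11, 11 (always 11).
Track B: -3, -9, -27, -81, -243, -729, -2187 (a geometric progression (common ratio 3)).
Track C: 2, 6, 8, 14, 22, 36, 58 (a Fibonacci-like recurrence a_n = a_{n-1} + a_{n-2}).
The 22nd slot belongs to track A; its 8th term is 11.
The 23rd slot belongs to track B; its 8th term is -6561.
Term 24 comes from track C (its 8th entry): 94.

11, -6561, 94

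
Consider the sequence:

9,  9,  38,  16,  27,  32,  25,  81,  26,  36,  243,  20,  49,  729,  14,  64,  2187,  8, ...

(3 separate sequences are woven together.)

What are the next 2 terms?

Split by position mod 3: positions 1, 4, 7, … form one track, and each other residue class forms its own.
Track A: 9, 16, 25, 36, 49, 64. Consecutive squares n² from n = 3.
Track B: 9, 27, 81, 243, 729, 2187. Powers of 3.
Track C: 38, 32, 26, 20, 14, 8. Arithmetic with common difference −6.
Term 19 comes from track A (its 7th entry): 81.
Term 20 comes from track B (its 7th entry): 6561.

81, 6561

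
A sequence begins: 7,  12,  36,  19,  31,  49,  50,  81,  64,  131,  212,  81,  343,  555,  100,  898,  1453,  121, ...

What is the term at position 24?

The slot pattern repeats as AAB (period 3), so there are 2 interleaved tracks.
Track A: 7, 12, 19, 31, 50, 81, 131, 212, 343, 555, 898, 1453. Each term equals the sum of the previous two.
Track B: 36, 49, 64, 81, 100, 121. The squares 6², 7², 8², ….
Position 24 falls in track B as its term 8, giving 169.

169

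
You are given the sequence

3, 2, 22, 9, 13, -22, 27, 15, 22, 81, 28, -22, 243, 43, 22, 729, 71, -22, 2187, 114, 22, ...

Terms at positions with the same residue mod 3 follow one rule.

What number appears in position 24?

The terms cycle through 3 interleaved subsequences.
Track A = 3, 9, 27, 81, 243, 729, 2187: powers of 3.
Track B = 2, 13, 15, 28, 43, 71, 114: Fibonacci-style (each term is the sum of the two before it).
Track C = 22, -22, 22, -22, 22, -22, 22: the oscillation 22·(−1)^(n+1).
The 24th slot belongs to track C; its 8th term is -22.

-22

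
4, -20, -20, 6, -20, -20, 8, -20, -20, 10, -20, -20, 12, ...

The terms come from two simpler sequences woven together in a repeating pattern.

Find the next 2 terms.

-20, -20

Positions follow the repeating pattern ABB; grouping by letter gives 2 tracks.
Track A = 4, 6, 8, 10, 12: arithmetic, step +2.
Track B = -20, -20, -20, -20, -20, -20, -20, -20: the constant sequence -20.
Position 14 → track B, term 9 = -20.
Position 15 → track B, term 10 = -20.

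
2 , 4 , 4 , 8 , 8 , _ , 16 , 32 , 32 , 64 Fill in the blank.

Split by position mod 2 into 2 tracks.
Track A is 2, 4, 8, 16, 32, which is geometric, ×2 each step.
Track B is 4, 8, ?, 32, 64, which is powers 2^2, 2^3, 2^4, ….
Track B's pattern makes the blank 16.

16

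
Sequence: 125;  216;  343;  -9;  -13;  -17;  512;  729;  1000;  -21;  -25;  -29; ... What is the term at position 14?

1728

Reading positions in blocks of 6 reveals the pattern AAABBB — 2 tracks woven together.
Track A is 125, 216, 343, 512, 729, 1000, which is perfect cubes starting at 5³.
Track B is -9, -13, -17, -21, -25, -29, which is arithmetic with common difference −4.
Position 14 → track A, term 8 = 1728.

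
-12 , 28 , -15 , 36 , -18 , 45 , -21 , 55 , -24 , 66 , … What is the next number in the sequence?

Positions 1, 3, 5, … form one subsequence and positions 2, 4, 6, … form another.
Track A: -12, -15, -18, -21, -24 (subtracting 3 each time).
Track B: 28, 36, 45, 55, 66 (the triangular numbers T_7, T_8, …).
Position 11 falls in track A as its term 6, giving -27.

-27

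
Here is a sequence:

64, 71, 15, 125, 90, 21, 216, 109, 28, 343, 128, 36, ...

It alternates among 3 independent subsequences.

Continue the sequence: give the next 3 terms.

512, 147, 45

The terms cycle through 3 interleaved subsequences.
Track A: 64, 125, 216, 343 (perfect cubes starting at 4³).
Track B: 71, 90, 109, 128 (arithmetic, step +19).
Track C: 15, 21, 28, 36 (triangular numbers starting at T_5).
The 13th slot belongs to track A; its 5th term is 512.
The 14th slot belongs to track B; its 5th term is 147.
Position 15 → track C, term 5 = 45.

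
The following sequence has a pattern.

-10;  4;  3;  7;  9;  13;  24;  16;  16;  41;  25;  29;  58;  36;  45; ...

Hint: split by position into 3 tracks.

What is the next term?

75

The terms cycle through 3 interleaved subsequences.
Track A: -10, 7, 24, 41, 58 — adding 17 each time.
Track B: 4, 9, 16, 25, 36 — the squares 2², 3², 4², ….
Track C: 3, 13, 16, 29, 45 — Fibonacci-style (each term is the sum of the two before it).
Term 16 comes from track A (its 6th entry): 75.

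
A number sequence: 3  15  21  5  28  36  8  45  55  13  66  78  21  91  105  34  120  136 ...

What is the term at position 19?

Reading positions in blocks of 3 reveals the pattern ABB — 2 tracks woven together.
Subsequence A: 3, 5, 8, 13, 21, 34. A Fibonacci-like recurrence a_n = a_{n-1} + a_{n-2}.
Subsequence B: 15, 21, 28, 36, 45, 55, 66, 78, 91, 105, 120, 136. The triangular numbers T_5, T_6, ….
Position 19 → subsequence A, term 7 = 55.

55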